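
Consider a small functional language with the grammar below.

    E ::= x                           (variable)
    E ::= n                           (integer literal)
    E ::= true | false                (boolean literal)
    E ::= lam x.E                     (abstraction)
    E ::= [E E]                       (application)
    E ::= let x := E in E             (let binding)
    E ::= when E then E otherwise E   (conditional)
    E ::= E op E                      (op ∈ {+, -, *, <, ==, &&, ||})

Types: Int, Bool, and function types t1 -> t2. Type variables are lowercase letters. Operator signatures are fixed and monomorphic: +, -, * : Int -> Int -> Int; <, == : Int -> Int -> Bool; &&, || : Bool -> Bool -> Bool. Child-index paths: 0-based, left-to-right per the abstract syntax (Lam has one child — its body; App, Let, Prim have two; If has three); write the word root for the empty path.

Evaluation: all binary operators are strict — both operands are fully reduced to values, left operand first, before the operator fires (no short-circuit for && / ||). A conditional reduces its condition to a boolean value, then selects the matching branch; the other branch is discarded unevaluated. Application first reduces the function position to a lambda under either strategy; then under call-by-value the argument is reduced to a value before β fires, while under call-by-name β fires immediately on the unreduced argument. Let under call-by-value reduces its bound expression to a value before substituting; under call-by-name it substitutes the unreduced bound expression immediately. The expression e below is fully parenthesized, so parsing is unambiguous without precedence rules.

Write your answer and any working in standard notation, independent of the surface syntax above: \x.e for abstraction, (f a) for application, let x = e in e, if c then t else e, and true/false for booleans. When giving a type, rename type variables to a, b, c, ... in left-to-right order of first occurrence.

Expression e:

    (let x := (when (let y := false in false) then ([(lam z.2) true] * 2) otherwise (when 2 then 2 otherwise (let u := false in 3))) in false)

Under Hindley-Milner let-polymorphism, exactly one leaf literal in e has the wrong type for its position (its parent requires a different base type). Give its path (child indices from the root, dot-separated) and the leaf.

Answer: 0.2.0 : 2

Working:
let y : Bool
  unify Bool ~ Bool
\z._ : a -> Int
  unify a -> Int ~ Bool -> b
  unify a ~ Bool
  unify Int ~ b
_ _ : Int
  unify Int ~ Int
  unify Int ~ Int
  unify Int ~ Bool
  FAIL: mismatch Int ~ Bool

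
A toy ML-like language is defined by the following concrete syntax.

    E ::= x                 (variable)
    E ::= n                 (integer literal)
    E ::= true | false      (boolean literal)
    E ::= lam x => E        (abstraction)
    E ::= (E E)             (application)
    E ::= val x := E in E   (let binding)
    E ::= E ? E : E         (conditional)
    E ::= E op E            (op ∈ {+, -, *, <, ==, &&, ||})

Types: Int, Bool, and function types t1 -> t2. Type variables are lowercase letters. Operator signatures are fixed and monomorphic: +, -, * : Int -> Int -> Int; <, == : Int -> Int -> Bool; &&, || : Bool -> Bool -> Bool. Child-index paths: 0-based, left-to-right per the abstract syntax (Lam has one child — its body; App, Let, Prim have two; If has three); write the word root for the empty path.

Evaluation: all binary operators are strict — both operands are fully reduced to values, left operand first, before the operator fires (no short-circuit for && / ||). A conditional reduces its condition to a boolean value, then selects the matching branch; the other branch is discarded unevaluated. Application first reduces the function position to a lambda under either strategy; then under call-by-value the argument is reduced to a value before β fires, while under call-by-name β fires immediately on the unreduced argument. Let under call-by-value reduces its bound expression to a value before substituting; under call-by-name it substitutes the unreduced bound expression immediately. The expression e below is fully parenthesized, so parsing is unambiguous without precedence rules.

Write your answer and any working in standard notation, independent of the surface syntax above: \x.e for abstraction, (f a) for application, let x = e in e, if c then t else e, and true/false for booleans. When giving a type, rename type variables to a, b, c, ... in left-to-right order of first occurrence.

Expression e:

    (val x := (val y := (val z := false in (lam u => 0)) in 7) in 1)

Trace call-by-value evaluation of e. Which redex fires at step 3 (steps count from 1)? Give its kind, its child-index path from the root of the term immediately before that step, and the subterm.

Answer: let at root : (let x = 7 in 1)

Derivation:
step 0: (let x = (let y = (let z = false in (\u.0)) in 7) in 1)
step 1: [let@0.0] (let x = (let y = (\u.0) in 7) in 1)
step 2: [let@0] (let x = 7 in 1)
step 3: [let@root] 1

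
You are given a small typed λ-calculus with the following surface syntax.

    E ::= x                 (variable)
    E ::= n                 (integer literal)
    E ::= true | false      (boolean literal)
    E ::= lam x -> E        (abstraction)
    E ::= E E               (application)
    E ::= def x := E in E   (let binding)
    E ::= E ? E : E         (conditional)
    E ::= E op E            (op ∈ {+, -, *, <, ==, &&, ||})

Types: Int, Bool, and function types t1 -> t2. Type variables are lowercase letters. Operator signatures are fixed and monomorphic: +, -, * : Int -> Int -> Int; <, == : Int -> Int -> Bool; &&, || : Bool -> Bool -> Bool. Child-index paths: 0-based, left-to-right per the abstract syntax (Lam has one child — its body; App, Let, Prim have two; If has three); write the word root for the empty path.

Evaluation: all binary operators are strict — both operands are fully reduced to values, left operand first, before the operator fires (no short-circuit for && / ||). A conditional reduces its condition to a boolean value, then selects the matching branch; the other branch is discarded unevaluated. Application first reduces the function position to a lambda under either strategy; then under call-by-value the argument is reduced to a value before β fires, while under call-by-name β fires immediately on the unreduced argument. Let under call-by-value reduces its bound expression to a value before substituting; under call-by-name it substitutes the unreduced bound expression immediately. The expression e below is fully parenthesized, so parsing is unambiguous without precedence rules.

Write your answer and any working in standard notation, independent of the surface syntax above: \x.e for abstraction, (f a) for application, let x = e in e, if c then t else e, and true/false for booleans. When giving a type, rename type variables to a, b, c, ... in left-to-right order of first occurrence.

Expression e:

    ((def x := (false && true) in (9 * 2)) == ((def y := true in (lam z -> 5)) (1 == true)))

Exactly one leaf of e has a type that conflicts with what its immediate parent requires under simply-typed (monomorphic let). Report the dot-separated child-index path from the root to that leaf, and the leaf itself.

Answer: 1.1.1 : true

Working:
  unify Bool ~ Bool
  unify Bool ~ Bool
let x : Bool
  unify Int ~ Int
  unify Int ~ Int
  unify Int ~ Int
let y : Bool
\z._ : a -> Int
  unify Int ~ Int
  unify Bool ~ Int
  FAIL: mismatch Bool ~ Int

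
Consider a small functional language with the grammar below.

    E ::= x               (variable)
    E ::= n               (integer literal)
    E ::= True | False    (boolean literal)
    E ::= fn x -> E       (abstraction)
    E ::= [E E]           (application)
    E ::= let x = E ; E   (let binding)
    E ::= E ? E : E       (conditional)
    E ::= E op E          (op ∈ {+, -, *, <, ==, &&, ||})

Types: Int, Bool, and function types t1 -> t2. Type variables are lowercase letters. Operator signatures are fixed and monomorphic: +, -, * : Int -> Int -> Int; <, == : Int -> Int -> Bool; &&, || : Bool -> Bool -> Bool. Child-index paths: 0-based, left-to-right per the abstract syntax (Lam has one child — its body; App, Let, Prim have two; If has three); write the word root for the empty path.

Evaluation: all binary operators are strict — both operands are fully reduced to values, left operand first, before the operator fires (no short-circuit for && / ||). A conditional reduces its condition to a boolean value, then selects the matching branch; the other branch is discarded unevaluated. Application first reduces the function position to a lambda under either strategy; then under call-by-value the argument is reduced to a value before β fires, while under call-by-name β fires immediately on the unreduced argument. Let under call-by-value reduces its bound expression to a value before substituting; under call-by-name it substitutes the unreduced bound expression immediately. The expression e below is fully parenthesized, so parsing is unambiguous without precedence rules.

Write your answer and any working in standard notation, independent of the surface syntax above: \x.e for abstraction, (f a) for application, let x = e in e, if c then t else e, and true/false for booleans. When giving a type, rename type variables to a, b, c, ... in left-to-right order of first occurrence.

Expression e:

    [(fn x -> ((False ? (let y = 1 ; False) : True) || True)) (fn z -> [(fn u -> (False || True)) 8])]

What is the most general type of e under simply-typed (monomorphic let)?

Derivation:
  unify Bool ~ Bool
let y : Int
  unify Bool ~ Bool
  unify Bool ~ Bool
  unify Bool ~ Bool
\x._ : a -> Bool
  unify Bool ~ Bool
  unify Bool ~ Bool
\u._ : c -> Bool
  unify c -> Bool ~ Int -> d
  unify c ~ Int
  unify Bool ~ d
_ _ : Bool
\z._ : b -> Bool
  unify a -> Bool ~ (b -> Bool) -> e
  unify a ~ b -> Bool
  unify Bool ~ e
_ _ : Bool

Answer: Bool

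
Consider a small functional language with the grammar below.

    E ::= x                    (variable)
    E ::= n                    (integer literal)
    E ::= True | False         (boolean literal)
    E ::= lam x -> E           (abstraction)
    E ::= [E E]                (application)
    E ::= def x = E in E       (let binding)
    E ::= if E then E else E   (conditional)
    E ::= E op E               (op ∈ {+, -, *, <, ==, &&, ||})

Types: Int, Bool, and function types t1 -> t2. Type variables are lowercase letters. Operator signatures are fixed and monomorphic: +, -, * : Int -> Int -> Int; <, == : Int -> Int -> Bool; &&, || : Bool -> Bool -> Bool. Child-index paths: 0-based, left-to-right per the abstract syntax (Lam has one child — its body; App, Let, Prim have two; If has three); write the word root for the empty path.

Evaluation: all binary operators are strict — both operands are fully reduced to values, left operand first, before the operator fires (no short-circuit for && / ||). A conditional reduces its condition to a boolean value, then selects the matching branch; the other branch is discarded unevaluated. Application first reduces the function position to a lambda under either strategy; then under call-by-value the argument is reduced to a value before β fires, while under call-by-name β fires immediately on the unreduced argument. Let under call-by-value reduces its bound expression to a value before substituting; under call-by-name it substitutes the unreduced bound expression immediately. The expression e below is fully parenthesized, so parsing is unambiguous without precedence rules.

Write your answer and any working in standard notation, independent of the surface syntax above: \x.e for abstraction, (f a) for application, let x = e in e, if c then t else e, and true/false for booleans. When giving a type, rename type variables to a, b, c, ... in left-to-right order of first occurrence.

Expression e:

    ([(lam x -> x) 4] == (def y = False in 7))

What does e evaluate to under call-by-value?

Working:
step 0: (((\x.x) 4) == (let y = false in 7))
step 1: [beta@0] (4 == (let y = false in 7))
step 2: [let@1] (4 == 7)
step 3: [delta@root] false

Answer: false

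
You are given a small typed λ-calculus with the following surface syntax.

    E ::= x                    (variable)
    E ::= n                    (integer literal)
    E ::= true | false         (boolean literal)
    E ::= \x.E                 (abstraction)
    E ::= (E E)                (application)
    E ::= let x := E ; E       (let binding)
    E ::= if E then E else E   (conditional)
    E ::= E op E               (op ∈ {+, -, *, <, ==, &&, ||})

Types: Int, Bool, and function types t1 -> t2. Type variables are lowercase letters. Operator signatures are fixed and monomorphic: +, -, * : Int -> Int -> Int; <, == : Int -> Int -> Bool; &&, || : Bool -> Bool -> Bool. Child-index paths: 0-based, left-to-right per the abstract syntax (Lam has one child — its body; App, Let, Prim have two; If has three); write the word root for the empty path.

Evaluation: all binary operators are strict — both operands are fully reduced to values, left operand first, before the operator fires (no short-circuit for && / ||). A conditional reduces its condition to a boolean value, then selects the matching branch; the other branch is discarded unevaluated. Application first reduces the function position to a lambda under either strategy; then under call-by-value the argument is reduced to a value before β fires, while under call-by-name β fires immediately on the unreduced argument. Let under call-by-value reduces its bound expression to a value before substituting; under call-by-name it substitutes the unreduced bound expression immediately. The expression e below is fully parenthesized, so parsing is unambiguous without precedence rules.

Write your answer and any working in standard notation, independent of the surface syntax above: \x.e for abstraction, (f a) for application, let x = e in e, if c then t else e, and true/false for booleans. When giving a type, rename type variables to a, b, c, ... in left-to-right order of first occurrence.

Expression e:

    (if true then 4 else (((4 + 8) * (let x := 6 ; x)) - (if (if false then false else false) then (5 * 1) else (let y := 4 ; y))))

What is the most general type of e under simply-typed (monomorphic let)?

Working:
  unify Bool ~ Bool
  unify Int ~ Int
  unify Int ~ Int
  unify Int ~ Int
let x : Int
x : Int
  unify Int ~ Int
  unify Int ~ Int
  unify Bool ~ Bool
  unify Bool ~ Bool
  unify Bool ~ Bool
  unify Int ~ Int
  unify Int ~ Int
let y : Int
y : Int
  unify Int ~ Int
  unify Int ~ Int
  unify Int ~ Int

Answer: Int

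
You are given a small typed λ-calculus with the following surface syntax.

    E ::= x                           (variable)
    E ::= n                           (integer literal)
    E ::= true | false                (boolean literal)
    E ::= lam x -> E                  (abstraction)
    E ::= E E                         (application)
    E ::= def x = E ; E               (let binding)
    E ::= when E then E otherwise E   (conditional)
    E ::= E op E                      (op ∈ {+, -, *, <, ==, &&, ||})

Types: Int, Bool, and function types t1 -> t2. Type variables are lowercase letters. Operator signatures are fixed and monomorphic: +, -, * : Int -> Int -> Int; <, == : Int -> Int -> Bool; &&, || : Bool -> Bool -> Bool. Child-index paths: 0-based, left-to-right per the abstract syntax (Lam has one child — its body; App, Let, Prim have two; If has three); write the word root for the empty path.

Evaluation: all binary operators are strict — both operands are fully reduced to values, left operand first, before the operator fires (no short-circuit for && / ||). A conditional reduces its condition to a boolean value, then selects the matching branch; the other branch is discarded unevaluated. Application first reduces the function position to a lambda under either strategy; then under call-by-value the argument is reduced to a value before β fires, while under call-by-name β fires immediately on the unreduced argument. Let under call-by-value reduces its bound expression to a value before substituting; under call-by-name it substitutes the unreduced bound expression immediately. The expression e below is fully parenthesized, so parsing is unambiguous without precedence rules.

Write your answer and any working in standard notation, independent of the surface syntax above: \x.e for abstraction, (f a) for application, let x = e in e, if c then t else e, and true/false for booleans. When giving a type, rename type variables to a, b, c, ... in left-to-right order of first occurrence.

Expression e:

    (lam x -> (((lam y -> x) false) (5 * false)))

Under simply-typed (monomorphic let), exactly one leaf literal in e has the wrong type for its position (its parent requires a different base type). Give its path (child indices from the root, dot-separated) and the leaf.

Answer: 0.1.1 : false

Derivation:
x : a
\y._ : b -> a
  unify b -> a ~ Bool -> c
  unify b ~ Bool
  unify a ~ c
_ _ : c
  unify Int ~ Int
  unify Bool ~ Int
  FAIL: mismatch Bool ~ Int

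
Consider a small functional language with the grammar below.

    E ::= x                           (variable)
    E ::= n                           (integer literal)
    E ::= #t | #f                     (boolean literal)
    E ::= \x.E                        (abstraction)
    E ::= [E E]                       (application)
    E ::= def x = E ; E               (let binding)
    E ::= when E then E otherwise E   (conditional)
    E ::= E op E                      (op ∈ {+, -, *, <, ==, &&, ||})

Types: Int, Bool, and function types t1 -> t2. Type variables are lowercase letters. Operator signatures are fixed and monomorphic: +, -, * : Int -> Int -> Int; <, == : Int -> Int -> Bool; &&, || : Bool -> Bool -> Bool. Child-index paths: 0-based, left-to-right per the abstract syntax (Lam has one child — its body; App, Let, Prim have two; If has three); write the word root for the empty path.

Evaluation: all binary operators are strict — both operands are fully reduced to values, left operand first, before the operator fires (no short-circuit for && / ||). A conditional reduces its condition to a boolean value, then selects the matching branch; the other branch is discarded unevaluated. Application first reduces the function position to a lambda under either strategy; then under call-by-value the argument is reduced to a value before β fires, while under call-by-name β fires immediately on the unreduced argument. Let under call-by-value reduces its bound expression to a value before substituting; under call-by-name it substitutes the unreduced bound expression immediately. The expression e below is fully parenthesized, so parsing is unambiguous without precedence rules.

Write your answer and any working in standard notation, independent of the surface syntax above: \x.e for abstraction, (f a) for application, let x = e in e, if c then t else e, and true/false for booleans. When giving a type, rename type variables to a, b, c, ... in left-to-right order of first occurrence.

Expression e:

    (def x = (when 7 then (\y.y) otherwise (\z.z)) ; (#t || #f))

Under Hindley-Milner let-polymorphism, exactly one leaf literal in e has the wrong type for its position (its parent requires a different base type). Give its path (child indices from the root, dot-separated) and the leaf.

Working:
  unify Int ~ Bool
  FAIL: mismatch Int ~ Bool

Answer: 0.0 : 7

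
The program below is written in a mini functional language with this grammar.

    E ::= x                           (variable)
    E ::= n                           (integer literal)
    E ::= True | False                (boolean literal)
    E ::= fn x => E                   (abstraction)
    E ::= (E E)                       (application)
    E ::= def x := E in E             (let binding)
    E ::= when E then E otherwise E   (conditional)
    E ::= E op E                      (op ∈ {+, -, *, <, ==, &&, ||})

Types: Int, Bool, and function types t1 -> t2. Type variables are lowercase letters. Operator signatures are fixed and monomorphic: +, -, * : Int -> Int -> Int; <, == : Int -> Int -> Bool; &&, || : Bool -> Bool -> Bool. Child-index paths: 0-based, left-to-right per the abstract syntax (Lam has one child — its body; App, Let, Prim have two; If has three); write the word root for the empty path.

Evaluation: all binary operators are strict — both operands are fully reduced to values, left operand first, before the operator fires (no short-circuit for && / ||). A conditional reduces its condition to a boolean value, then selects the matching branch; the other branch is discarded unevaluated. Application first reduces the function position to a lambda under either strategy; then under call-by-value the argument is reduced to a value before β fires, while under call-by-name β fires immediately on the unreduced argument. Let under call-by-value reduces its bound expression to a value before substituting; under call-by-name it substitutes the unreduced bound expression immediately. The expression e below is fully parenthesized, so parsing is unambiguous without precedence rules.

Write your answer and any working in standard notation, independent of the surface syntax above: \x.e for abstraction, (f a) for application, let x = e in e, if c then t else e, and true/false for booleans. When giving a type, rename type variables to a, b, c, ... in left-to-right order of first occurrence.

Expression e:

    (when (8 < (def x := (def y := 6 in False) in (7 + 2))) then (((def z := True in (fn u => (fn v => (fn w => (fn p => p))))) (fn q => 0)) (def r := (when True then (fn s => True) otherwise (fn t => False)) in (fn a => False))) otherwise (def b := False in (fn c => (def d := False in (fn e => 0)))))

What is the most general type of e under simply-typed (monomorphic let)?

Derivation:
  unify Int ~ Int
let y : Int
let x : Bool
  unify Int ~ Int
  unify Int ~ Int
  unify Int ~ Int
  unify Bool ~ Bool
let z : Bool
p : d
\p._ : d -> d
\w._ : c -> d -> d
\v._ : b -> c -> d -> d
\u._ : a -> b -> c -> d -> d
\q._ : e -> Int
  unify a -> b -> c -> d -> d ~ (e -> Int) -> f
  unify a ~ e -> Int
  unify b -> c -> d -> d ~ f
_ _ : b -> c -> d -> d
  unify Bool ~ Bool
\s._ : g -> Bool
\t._ : h -> Bool
  unify g -> Bool ~ h -> Bool
  unify g ~ h
  unify Bool ~ Bool
let r : h -> Bool
\a._ : i -> Bool
  unify b -> c -> d -> d ~ (i -> Bool) -> j
  unify b ~ i -> Bool
  unify c -> d -> d ~ j
_ _ : c -> d -> d
let b : Bool
let d : Bool
\e._ : l -> Int
\c._ : k -> l -> Int
  unify c -> d -> d ~ k -> l -> Int
  unify c ~ k
  unify d -> d ~ l -> Int
  unify d ~ l
  unify l ~ Int

Answer: a -> Int -> Int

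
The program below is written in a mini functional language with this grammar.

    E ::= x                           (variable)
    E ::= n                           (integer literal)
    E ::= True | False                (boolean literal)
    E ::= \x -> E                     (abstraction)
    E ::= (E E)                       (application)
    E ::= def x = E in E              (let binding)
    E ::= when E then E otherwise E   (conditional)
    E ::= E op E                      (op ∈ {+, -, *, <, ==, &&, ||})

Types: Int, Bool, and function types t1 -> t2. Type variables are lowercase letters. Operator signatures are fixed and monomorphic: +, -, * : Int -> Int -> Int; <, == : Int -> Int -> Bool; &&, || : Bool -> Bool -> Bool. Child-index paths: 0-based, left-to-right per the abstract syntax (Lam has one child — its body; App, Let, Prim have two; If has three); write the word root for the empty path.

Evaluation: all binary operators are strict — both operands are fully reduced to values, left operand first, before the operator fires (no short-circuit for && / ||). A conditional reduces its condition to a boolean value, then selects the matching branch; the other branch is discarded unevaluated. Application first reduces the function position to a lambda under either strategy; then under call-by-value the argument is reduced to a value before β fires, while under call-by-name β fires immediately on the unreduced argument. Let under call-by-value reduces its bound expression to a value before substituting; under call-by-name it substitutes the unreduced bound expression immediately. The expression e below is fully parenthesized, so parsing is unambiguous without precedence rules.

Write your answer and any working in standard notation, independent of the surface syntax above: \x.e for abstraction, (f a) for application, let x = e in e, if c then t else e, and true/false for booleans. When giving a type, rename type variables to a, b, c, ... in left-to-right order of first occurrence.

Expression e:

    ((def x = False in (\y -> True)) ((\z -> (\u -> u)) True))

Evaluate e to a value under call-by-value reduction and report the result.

Answer: true

Derivation:
step 0: ((let x = false in (\y.true)) ((\z.(\u.u)) true))
step 1: [let@0] ((\y.true) ((\z.(\u.u)) true))
step 2: [beta@1] ((\y.true) (\u.u))
step 3: [beta@root] true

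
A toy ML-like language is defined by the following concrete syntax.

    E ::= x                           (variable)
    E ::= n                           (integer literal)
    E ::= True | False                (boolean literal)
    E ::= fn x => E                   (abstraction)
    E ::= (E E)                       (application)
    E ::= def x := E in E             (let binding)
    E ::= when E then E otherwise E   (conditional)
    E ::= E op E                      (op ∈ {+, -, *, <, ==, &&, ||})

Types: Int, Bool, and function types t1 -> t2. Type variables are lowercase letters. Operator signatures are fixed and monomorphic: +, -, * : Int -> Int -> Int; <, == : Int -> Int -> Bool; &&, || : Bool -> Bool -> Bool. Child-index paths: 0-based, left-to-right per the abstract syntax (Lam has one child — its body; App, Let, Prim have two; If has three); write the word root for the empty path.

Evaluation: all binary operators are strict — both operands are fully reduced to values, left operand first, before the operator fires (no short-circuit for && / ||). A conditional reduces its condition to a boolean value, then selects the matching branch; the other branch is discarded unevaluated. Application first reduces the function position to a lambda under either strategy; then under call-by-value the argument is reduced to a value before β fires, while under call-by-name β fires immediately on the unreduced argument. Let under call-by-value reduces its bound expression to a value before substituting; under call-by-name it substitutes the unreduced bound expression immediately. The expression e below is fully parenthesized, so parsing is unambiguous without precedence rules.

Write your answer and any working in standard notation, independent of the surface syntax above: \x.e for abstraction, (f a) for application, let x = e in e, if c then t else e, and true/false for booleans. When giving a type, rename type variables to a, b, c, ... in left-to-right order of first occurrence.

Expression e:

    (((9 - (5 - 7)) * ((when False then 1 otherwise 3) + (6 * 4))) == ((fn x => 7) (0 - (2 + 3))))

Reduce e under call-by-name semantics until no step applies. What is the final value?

Trace:
step 0: (((9 - (5 - 7)) * ((if false then 1 else 3) + (6 * 4))) == ((\x.7) (0 - (2 + 3))))
step 1: [delta@0.0.1] (((9 - -2) * ((if false then 1 else 3) + (6 * 4))) == ((\x.7) (0 - (2 + 3))))
step 2: [delta@0.0] ((11 * ((if false then 1 else 3) + (6 * 4))) == ((\x.7) (0 - (2 + 3))))
step 3: [if@0.1.0] ((11 * (3 + (6 * 4))) == ((\x.7) (0 - (2 + 3))))
step 4: [delta@0.1.1] ((11 * (3 + 24)) == ((\x.7) (0 - (2 + 3))))
step 5: [delta@0.1] ((11 * 27) == ((\x.7) (0 - (2 + 3))))
step 6: [delta@0] (297 == ((\x.7) (0 - (2 + 3))))
step 7: [beta@1] (297 == 7)
step 8: [delta@root] false

Answer: false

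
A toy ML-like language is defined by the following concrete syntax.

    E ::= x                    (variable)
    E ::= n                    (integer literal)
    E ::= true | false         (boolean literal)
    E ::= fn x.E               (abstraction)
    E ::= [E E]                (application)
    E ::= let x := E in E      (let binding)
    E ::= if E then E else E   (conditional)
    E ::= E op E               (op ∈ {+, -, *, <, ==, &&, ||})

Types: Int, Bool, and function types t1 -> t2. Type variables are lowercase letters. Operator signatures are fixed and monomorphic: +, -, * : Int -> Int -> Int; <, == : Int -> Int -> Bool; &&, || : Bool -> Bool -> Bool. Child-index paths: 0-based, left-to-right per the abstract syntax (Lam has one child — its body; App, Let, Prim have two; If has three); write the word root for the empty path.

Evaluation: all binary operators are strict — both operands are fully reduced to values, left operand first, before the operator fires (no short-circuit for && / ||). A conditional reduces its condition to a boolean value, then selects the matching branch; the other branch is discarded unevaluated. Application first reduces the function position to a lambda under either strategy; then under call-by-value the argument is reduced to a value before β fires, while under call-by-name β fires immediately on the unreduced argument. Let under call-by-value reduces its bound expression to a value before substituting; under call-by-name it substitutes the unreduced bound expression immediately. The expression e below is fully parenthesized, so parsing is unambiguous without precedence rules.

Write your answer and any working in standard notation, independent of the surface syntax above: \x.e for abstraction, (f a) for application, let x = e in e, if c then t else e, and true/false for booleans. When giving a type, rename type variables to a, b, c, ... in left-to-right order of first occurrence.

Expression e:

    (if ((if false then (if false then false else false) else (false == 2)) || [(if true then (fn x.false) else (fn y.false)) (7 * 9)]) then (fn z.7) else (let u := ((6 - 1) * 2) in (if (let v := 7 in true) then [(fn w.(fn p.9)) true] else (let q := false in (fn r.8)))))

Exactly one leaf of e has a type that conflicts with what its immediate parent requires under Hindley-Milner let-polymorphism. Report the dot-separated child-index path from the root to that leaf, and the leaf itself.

Working:
  unify Bool ~ Bool
  unify Bool ~ Bool
  unify Bool ~ Bool
  unify Bool ~ Int
  FAIL: mismatch Bool ~ Int

Answer: 0.0.2.0 : false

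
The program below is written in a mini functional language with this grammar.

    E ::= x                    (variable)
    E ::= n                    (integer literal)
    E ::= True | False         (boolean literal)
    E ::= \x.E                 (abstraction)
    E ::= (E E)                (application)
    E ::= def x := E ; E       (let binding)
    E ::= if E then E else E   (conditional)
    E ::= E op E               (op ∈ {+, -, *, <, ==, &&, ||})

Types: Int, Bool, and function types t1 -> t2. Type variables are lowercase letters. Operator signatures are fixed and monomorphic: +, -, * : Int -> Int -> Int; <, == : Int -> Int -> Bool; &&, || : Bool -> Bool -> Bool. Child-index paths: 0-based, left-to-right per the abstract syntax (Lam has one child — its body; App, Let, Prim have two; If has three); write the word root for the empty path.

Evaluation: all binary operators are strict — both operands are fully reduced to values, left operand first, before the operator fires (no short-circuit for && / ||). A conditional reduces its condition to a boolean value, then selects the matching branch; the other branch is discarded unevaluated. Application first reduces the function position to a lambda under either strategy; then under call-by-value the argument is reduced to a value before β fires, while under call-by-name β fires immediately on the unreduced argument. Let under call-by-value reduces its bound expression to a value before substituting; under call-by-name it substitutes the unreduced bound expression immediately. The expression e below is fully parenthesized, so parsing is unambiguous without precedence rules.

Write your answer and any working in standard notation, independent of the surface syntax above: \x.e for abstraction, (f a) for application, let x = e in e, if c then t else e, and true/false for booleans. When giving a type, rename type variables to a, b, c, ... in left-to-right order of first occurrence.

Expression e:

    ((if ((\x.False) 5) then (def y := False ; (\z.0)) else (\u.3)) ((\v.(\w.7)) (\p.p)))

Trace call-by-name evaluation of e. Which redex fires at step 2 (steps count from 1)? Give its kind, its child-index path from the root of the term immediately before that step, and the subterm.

Answer: if at 0 : (if false then (let y = false in (\z.0)) else (\u.3))

Trace:
step 0: ((if ((\x.false) 5) then (let y = false in (\z.0)) else (\u.3)) ((\v.(\w.7)) (\p.p)))
step 1: [beta@0.0] ((if false then (let y = false in (\z.0)) else (\u.3)) ((\v.(\w.7)) (\p.p)))
step 2: [if@0] ((\u.3) ((\v.(\w.7)) (\p.p)))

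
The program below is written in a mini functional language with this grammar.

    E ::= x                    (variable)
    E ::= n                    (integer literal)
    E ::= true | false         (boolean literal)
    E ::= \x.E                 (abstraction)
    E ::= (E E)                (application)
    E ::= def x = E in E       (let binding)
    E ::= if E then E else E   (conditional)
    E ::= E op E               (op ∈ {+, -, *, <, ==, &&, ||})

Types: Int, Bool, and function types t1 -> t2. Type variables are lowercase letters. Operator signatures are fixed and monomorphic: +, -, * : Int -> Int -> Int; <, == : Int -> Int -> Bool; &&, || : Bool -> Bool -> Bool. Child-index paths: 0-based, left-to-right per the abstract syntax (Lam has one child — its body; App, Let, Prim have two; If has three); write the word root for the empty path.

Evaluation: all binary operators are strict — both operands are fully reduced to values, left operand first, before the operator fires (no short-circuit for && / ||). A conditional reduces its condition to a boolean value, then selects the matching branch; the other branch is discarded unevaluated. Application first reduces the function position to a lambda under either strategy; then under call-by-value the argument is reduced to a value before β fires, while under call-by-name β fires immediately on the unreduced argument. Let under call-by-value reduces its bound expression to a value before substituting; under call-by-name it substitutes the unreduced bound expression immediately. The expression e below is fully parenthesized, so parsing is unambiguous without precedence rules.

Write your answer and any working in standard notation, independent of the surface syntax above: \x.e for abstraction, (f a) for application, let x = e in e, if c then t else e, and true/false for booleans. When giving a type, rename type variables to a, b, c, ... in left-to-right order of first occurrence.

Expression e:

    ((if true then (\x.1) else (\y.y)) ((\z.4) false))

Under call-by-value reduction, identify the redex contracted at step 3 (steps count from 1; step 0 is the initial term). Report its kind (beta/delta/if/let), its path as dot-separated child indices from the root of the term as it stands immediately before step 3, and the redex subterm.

Answer: beta at root : ((\x.1) 4)

Derivation:
step 0: ((if true then (\x.1) else (\y.y)) ((\z.4) false))
step 1: [if@0] ((\x.1) ((\z.4) false))
step 2: [beta@1] ((\x.1) 4)
step 3: [beta@root] 1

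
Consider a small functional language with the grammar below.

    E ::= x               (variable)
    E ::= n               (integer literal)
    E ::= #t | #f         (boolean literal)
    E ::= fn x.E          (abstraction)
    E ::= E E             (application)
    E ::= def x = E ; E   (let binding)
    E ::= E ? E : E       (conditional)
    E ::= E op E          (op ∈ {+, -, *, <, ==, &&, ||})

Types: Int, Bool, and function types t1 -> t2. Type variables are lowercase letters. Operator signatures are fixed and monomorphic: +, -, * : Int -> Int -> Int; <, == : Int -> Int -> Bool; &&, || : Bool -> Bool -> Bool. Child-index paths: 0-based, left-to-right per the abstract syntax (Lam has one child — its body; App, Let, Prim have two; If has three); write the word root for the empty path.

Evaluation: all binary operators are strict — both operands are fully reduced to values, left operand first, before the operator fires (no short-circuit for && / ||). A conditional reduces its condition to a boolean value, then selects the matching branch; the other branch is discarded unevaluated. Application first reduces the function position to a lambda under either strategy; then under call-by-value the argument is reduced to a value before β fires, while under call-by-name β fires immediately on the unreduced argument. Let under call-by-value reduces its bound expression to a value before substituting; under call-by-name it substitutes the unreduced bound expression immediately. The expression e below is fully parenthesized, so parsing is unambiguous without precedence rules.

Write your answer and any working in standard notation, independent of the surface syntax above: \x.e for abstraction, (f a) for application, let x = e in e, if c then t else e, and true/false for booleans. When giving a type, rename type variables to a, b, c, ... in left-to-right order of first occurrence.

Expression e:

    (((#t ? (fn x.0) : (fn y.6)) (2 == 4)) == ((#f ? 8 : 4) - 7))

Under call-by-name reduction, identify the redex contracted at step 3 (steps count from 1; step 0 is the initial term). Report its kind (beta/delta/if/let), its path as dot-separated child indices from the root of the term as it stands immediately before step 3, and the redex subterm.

Derivation:
step 0: (((if true then (\x.0) else (\y.6)) (2 == 4)) == ((if false then 8 else 4) - 7))
step 1: [if@0.0] (((\x.0) (2 == 4)) == ((if false then 8 else 4) - 7))
step 2: [beta@0] (0 == ((if false then 8 else 4) - 7))
step 3: [if@1.0] (0 == (4 - 7))

Answer: if at 1.0 : (if false then 8 else 4)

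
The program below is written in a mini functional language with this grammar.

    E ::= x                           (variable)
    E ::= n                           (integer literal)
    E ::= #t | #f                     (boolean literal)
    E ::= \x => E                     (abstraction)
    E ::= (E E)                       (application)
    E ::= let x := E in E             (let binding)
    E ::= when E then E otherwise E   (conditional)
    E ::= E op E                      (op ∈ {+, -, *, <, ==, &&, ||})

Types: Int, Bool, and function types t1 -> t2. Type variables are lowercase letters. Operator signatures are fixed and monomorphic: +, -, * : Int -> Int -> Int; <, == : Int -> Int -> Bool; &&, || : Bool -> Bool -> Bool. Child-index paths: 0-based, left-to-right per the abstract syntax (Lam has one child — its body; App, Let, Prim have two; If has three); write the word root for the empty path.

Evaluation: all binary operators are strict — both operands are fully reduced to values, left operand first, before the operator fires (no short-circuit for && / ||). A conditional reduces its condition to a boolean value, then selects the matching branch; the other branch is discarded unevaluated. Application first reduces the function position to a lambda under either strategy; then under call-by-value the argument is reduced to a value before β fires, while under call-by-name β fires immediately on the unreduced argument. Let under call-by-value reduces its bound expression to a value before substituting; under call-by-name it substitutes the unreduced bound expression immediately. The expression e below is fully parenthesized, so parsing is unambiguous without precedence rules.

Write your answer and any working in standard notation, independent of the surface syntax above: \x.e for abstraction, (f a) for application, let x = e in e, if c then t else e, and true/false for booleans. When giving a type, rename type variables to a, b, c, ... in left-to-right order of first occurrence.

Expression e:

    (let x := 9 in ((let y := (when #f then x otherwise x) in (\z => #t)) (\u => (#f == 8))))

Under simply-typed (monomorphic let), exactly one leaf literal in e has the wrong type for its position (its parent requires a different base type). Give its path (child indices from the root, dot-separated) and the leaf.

Working:
let x : Int
  unify Bool ~ Bool
x : Int
x : Int
  unify Int ~ Int
let y : Int
\z._ : a -> Bool
  unify Bool ~ Int
  FAIL: mismatch Bool ~ Int

Answer: 1.1.0.0 : false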